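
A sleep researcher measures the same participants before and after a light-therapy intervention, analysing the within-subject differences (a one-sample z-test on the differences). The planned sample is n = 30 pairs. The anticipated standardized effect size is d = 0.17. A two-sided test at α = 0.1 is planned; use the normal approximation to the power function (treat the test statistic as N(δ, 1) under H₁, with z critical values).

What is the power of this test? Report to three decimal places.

Noncentrality parameter: λ = d·√n = 0.17 × √30 = 0.9311
Critical value for a two-sided test at α = 0.1: z_{α/2} = 1.645.
Power = Φ(λ − 1.645) + Φ(−λ − 1.645) = Φ(-0.714) + Φ(-2.576) = 0.2377 + 0.0050 = 0.2427.

Power ≈ 0.243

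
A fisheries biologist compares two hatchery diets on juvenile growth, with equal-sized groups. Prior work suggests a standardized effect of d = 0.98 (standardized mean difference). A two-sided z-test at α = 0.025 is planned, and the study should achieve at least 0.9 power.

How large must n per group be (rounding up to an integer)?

Set Φ(δ − 2.241) = 0.9; then δ − 2.241 = Φ⁻¹(0.9) = 1.282, giving δ = 3.523.
(The Φ(−δ − z_{α/2}) term is vanishingly small for δ > 0 and is dropped in the standard sample-size formula.)
δ = d·√(n/2) ⇒ n = 2(δ/d)² = 2 × (3.523 / 0.98)² = 25.85.
Rounding up, n = 26 per group.

n = 26 per group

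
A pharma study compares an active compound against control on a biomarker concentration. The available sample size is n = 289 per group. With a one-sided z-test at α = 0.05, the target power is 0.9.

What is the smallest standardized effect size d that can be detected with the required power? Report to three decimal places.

Required noncentrality: δ = z_{0.05} + z_{0.10} = 1.645 + 1.282 = 2.926.
δ = d·√(n/2) ⇒ d = δ/√(n/2) = 2.926/√(289/2) = 0.2434.

d ≈ 0.243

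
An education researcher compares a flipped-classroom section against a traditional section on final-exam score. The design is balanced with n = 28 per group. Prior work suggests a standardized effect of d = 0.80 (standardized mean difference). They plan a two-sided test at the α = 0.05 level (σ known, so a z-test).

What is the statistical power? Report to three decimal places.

Power ≈ 0.849

Noncentrality parameter: δ = d·√(n/2) = 0.80 × √(28/2) = 2.9933
Critical value for a two-sided test at α = 0.05: z_{α/2} = 1.960.
Power = Φ(δ − 1.960) + Φ(−δ − 1.960) = Φ(1.033) + Φ(-4.953) = 0.8493 + 0.0000 = 0.8493.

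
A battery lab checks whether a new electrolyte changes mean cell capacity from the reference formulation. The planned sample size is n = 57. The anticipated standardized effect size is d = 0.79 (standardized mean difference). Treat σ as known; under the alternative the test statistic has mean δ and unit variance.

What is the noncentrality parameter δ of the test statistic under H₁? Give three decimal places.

δ = d·√n = 0.79 × √57 = 5.9644

δ ≈ 5.964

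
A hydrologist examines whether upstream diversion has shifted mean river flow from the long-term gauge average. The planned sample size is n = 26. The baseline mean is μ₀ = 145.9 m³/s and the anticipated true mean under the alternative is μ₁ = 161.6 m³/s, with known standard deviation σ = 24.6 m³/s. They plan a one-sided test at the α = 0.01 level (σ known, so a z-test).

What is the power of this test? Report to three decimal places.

Power ≈ 0.823

Standardized effect: d = |μ₁ − μ₀| / σ = |161.6 − 145.9| / 24.6 = 0.6382
Noncentrality parameter: λ = d·√n = 0.6382 × √26 = 3.2543
Critical value for a one-sided test at α = 0.01: z_α = 2.326.
Power = Φ(λ − 2.326) = Φ(0.928) = 0.8233.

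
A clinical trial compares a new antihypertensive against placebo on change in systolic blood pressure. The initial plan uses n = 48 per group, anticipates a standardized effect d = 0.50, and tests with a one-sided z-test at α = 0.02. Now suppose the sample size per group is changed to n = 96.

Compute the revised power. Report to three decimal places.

With n = 96 per group: δ = d·√(n/2) = 0.50 × √(96/2) = 3.4641. Critical value z_{0.02} = 2.054.
Revised power = Φ(δ − 2.054) = Φ(1.410) = 0.9208.

Power ≈ 0.921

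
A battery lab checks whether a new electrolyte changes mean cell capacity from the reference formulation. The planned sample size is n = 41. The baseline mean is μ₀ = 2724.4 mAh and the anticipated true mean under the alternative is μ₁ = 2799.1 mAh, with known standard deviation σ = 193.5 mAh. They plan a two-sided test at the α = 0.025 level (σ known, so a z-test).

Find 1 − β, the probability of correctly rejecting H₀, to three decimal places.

Power ≈ 0.591

Standardized effect: d = |μ₁ − μ₀| / σ = |2799.1 − 2724.4| / 193.5 = 0.3860
Noncentrality parameter: δ = d·√n = 0.3860 × √41 = 2.4719
Two-sided α = 0.025 → critical value z_{0.0125} = 2.241.
Power = Φ(δ − 2.241) + Φ(−δ − 2.241) = Φ(0.231) + Φ(-4.713) = 0.5911 + 0.0000 = 0.5911.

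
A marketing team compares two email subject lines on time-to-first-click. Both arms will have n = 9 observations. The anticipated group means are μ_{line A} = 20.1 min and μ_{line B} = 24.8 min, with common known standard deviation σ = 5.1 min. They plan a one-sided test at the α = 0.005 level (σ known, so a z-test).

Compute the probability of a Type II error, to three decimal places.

β ≈ 0.733

Standardized effect: d = |μ_{line A} − μ_{line B}| / σ = |20.1 − 24.8| / 5.1 = 0.9216
Noncentrality parameter: λ = d·√(n/2) = 0.9216 × √(9/2) = 1.9549
Critical value for a one-sided test at α = 0.005: z_α = 2.576.
Power = P(Z > 2.576 − λ) = Φ(-0.621) = 0.2673.
Type II error: β = 1 − power = 1 − 0.2673 = 0.7327.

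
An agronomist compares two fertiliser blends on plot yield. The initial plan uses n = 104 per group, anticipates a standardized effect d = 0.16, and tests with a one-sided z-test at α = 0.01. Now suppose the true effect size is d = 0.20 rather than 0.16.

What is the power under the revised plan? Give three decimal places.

Power ≈ 0.188

With d = 0.20: δ = d·√(n/2) = 0.20 × √(104/2) = 1.4422. Critical value z_{0.01} = 2.326.
Revised power = Φ(δ − 2.326) = Φ(-0.884) = 0.1883.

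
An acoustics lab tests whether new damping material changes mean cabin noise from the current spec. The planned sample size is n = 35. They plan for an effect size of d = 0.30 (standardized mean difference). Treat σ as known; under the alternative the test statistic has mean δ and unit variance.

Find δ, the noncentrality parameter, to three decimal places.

δ ≈ 1.775

The noncentrality parameter scales effect size by the design's sample-size factor: δ = d·√n = 0.30 × √35 = 1.7748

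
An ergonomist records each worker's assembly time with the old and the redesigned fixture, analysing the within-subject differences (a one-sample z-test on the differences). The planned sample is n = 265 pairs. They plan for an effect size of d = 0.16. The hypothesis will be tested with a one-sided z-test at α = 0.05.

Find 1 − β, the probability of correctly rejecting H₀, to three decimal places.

Power ≈ 0.831

Noncentrality parameter: δ = d·√n = 0.16 × √265 = 2.6046
Critical value for a one-sided test at α = 0.05: z_α = 1.645.
Power = P(Z > 1.645 − δ) = Φ(0.960) = 0.8314.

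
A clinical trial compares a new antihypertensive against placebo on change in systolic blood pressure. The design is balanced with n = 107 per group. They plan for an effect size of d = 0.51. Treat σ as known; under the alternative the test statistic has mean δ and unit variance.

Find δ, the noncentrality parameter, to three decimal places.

δ = d·√(n/2) = 0.51 × √(107/2) = 3.7303

δ ≈ 3.730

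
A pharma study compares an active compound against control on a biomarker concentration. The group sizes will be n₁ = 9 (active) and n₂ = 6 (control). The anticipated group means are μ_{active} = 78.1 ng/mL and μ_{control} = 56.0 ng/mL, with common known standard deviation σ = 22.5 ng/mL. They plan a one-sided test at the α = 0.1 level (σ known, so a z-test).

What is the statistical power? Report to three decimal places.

Standardized effect: d = |μ_{active} − μ_{control}| / σ = |78.1 − 56.0| / 22.5 = 0.9822
Noncentrality parameter: δ = d / √(1/n₁ + 1/n₂) = 0.9822 / √(1/9 + 1/6) = 1.8636
One-sided α = 0.1 → critical value z_{0.1} = 1.282.
Power = P(Z > 1.282 − δ) = Φ(0.582) = 0.7197.

Power ≈ 0.720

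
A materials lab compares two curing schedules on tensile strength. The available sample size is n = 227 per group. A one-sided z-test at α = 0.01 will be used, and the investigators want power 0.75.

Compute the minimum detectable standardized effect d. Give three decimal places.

d ≈ 0.282

Required noncentrality: δ = z_{0.01} + z_{0.25} = 2.326 + 0.674 = 3.001.
δ = d·√(n/2) ⇒ d = δ/√(n/2) = 3.001/√(227/2) = 0.2817.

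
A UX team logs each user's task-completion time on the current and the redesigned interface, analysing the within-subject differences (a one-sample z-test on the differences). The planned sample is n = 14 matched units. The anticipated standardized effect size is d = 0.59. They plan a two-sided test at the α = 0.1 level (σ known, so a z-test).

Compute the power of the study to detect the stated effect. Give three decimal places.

Noncentrality parameter: δ = d·√n = 0.59 × √14 = 2.2076
Two-sided α = 0.1 → critical value z_{0.05} = 1.645.
Power = Φ(δ − 1.645) + Φ(−δ − 1.645) = Φ(0.563) + Φ(-3.852) = 0.7132 + 0.0001 = 0.7132.

Power ≈ 0.713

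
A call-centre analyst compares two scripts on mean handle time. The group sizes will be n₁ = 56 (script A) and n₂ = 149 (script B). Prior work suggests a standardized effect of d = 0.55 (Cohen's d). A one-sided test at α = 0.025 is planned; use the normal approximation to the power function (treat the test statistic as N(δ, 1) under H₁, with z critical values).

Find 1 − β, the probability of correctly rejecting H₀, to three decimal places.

Noncentrality parameter: λ = d / √(1/n₁ + 1/n₂) = 0.55 / √(1/56 + 1/149) = 3.5089
One-sided α = 0.025 → critical value z_{0.025} = 1.960.
Power = Φ(λ − 1.960) = Φ(1.549) = 0.9393.

Power ≈ 0.939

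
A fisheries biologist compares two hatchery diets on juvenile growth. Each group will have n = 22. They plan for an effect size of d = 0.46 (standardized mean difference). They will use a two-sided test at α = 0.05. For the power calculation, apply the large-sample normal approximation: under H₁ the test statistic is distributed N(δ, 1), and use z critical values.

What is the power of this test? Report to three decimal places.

Power ≈ 0.332

Noncentrality parameter: δ = d·√(n/2) = 0.46 × √(22/2) = 1.5256
Two-sided α = 0.05 → critical value z_{0.025} = 1.960.
Power = Φ(δ − 1.960) + Φ(−δ − 1.960) = Φ(-0.434) + Φ(-3.486) = 0.3320 + 0.0002 = 0.3323.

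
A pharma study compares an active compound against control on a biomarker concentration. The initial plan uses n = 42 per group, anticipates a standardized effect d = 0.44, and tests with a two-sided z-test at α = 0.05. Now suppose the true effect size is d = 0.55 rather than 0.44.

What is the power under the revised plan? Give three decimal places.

With d = 0.55: δ = d·√(n/2) = 0.55 × √(42/2) = 2.5204. Critical value z_{0.025} = 1.960.
Revised power = Φ(δ − 1.960) + Φ(−δ − 1.960) = Φ(0.560) + Φ(-4.480) = 0.7124 + 0.0000 = 0.7124.

Power ≈ 0.712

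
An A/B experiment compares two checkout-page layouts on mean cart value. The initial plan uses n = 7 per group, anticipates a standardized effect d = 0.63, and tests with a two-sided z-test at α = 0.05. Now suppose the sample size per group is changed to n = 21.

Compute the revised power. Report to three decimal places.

With n = 21 per group: δ = d·√(n/2) = 0.63 × √(21/2) = 2.0414. Critical value z_{0.025} = 1.960.
Revised power = Φ(δ − 1.960) + Φ(−δ − 1.960) = Φ(0.081) + Φ(-4.001) = 0.5325 + 0.0000 = 0.5325.

Power ≈ 0.532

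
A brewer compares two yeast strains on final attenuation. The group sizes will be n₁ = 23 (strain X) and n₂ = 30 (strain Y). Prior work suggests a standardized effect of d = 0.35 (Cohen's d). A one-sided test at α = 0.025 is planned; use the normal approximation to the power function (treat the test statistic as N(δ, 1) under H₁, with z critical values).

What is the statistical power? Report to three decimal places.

Power ≈ 0.243

Noncentrality parameter: δ = d / √(1/n₁ + 1/n₂) = 0.35 / √(1/23 + 1/30) = 1.2629
Critical value for a one-sided test at α = 0.025: z_α = 1.960.
Power = P(Z > 1.960 − δ) = Φ(-0.697) = 0.2429.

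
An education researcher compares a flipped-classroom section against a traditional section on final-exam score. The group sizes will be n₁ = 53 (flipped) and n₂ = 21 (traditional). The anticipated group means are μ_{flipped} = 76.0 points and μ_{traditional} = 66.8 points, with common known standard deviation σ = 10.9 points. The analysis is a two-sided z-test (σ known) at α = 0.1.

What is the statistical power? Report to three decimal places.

Power ≈ 0.948

Standardized effect: d = |μ_{flipped} − μ_{traditional}| / σ = |76.0 − 66.8| / 10.9 = 0.8440
Noncentrality parameter: δ = d / √(1/n₁ + 1/n₂) = 0.8440 / √(1/53 + 1/21) = 3.2734
Critical value for a two-sided test at α = 0.1: z_{α/2} = 1.645.
Power = Φ(δ − 1.645) + Φ(−δ − 1.645) = Φ(1.629) + Φ(-4.918) = 0.9483 + 0.0000 = 0.9483.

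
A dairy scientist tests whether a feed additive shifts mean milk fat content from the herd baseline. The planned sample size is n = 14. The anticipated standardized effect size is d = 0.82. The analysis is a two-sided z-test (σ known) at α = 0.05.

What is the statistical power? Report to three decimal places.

Power ≈ 0.866

Noncentrality parameter: δ = d·√n = 0.82 × √14 = 3.0682
Critical value for a two-sided test at α = 0.05: z_{α/2} = 1.960.
Power = Φ(δ − 1.960) + Φ(−δ − 1.960) = Φ(1.108) + Φ(-5.028) = 0.8661 + 0.0000 = 0.8661.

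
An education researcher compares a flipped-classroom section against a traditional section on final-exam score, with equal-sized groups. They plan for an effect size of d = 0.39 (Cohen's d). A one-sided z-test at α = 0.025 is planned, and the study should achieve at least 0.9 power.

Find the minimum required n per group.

n = 139 per group

For power 0.9 need Φ(δ − z_{0.025}) = 0.9, so δ = z_{0.025} + z_{0.10} = 1.960 + 1.282 = 3.242.
δ = d·√(n/2) ⇒ n = 2(δ/d)² = 2 × (3.242 / 0.39)² = 138.16.
Round up to the next whole unit.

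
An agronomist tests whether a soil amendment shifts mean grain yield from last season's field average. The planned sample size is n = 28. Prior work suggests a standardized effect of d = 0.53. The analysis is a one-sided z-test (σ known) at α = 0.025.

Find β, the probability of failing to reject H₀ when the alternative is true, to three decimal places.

Noncentrality parameter: δ = d·√n = 0.53 × √28 = 2.8045
One-sided α = 0.025 → critical value z_{0.025} = 1.960.
Power = P(Z > 1.960 − δ) = Φ(0.845) = 0.8008.
Type II error: β = 1 − power = 1 − 0.8008 = 0.1992.

β ≈ 0.199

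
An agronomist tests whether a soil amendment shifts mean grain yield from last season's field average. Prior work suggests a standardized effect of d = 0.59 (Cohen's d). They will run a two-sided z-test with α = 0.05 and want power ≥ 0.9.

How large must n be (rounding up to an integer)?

n = 31

Set Φ(δ − 1.960) = 0.9; then δ − 1.960 = Φ⁻¹(0.9) = 1.282, giving δ = 3.242.
(The Φ(−δ − z_{α/2}) term is vanishingly small for δ > 0 and is dropped in the standard sample-size formula.)
δ = d·√n ⇒ n = (δ/d)² = (3.242 / 0.59)² = 30.19.
Round up to the next whole unit.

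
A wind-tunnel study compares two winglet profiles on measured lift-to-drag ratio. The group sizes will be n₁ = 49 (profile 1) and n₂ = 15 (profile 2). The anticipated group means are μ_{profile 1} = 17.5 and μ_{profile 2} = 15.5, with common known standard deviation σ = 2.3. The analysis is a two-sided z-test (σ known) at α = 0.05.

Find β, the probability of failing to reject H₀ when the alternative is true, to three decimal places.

β ≈ 0.162

Standardized effect: d = |μ_{profile 1} − μ_{profile 2}| / σ = |17.5 − 15.5| / 2.3 = 0.8696
Noncentrality parameter: λ = d / √(1/n₁ + 1/n₂) = 0.8696 / √(1/49 + 1/15) = 2.9468
Critical value for a two-sided test at α = 0.05: z_{α/2} = 1.960.
Power = Φ(λ − 1.960) + Φ(−λ − 1.960) = Φ(0.987) + Φ(-4.907) = 0.8381 + 0.0000 = 0.8381.
Type II error: β = 1 − power = 1 − 0.8381 = 0.1619.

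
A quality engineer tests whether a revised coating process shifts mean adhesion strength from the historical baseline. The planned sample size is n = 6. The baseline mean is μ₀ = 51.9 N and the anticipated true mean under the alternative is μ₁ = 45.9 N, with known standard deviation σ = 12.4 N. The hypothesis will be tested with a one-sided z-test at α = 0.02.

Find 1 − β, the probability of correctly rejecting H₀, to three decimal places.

Power ≈ 0.193

Standardized effect: d = |μ₁ − μ₀| / σ = |45.9 − 51.9| / 12.4 = 0.4839
Noncentrality parameter: δ = d·√n = 0.4839 × √6 = 1.1852
Critical value for a one-sided test at α = 0.02: z_α = 2.054.
Power = P(Z > 2.054 − δ) = Φ(-0.869) = 0.1926.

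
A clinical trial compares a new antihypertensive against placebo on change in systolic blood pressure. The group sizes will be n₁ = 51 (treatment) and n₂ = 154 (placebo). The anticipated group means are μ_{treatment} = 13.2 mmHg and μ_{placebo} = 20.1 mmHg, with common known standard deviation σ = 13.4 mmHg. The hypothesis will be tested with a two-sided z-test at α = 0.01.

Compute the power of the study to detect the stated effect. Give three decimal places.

Power ≈ 0.730

Standardized effect: d = |μ_{treatment} − μ_{placebo}| / σ = |13.2 − 20.1| / 13.4 = 0.5149
Noncentrality parameter: δ = d / √(1/n₁ + 1/n₂) = 0.5149 / √(1/51 + 1/154) = 3.1872
Two-sided α = 0.01 → critical value z_{0.005} = 2.576.
Power = Φ(δ − 2.576) + Φ(−δ − 2.576) = Φ(0.611) + Φ(-5.763) = 0.7295 + 0.0000 = 0.7295.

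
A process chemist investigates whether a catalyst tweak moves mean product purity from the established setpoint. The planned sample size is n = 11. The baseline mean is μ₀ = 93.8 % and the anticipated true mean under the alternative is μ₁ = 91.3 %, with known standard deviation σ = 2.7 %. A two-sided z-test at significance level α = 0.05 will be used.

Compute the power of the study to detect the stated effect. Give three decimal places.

Power ≈ 0.867

Standardized effect: d = |μ₁ − μ₀| / σ = |91.3 − 93.8| / 2.7 = 0.9259
Noncentrality parameter: δ = d·√n = 0.9259 × √11 = 3.0709
Two-sided α = 0.05 → critical value z_{0.025} = 1.960.
Power = Φ(δ − 1.960) + Φ(−δ − 1.960) = Φ(1.111) + Φ(-5.031) = 0.8667 + 0.0000 = 0.8667.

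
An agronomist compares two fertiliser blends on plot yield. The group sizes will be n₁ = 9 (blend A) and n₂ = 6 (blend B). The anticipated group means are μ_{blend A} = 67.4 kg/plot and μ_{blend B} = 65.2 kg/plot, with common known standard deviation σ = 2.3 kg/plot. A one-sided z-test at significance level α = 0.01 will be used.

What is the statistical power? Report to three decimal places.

Standardized effect: d = |μ_{blend A} − μ_{blend B}| / σ = |67.4 − 65.2| / 2.3 = 0.9565
Noncentrality parameter: δ = d / √(1/n₁ + 1/n₂) = 0.9565 / √(1/9 + 1/6) = 1.8149
Critical value for a one-sided test at α = 0.01: z_α = 2.326.
Power = Φ(δ − 2.326) = Φ(-0.511) = 0.3045.

Power ≈ 0.305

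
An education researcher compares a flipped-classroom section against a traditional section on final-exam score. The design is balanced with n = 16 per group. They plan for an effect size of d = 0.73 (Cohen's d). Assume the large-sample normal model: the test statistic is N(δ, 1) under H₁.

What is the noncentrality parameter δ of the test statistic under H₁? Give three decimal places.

The noncentrality parameter scales effect size by the design's sample-size factor: δ = d·√(n/2) = 0.73 × √(16/2) = 2.0648

δ ≈ 2.065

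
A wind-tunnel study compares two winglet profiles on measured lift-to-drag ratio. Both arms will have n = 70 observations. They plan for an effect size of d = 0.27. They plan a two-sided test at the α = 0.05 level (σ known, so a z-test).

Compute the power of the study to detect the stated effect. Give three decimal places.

Power ≈ 0.359

Noncentrality parameter: δ = d·√(n/2) = 0.27 × √(70/2) = 1.5973
Critical value for a two-sided test at α = 0.05: z_{α/2} = 1.960.
Power = Φ(δ − 1.960) + Φ(−δ − 1.960) = Φ(-0.363) + Φ(-3.557) = 0.3584 + 0.0002 = 0.3586.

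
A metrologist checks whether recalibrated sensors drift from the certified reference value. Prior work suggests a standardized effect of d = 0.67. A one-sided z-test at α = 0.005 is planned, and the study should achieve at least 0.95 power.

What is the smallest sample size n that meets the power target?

n = 40

Set Φ(δ − 2.576) = 0.95; then δ − 2.576 = Φ⁻¹(0.95) = 1.645, giving δ = 4.221.
δ = d·√n ⇒ n = (δ/d)² = (4.221 / 0.67)² = 39.68.
Rounding up, n = 40.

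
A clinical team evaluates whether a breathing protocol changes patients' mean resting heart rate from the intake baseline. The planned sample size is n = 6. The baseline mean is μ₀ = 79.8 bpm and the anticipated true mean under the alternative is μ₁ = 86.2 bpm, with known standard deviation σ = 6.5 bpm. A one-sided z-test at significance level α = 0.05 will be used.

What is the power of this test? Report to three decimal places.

Power ≈ 0.778

Standardized effect: d = |μ₁ − μ₀| / σ = |86.2 − 79.8| / 6.5 = 0.9846
Noncentrality parameter: δ = d·√n = 0.9846 × √6 = 2.4118
One-sided α = 0.05 → critical value z_{0.05} = 1.645.
Power = Φ(δ − 1.645) = Φ(0.767) = 0.7784.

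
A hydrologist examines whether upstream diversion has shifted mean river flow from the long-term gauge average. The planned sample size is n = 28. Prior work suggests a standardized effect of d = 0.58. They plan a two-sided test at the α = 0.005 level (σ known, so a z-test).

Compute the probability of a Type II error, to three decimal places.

β ≈ 0.397

Noncentrality parameter: δ = d·√n = 0.58 × √28 = 3.0691
Critical value for a two-sided test at α = 0.005: z_{α/2} = 2.807.
Power = Φ(δ − 2.807) + Φ(−δ − 2.807) = Φ(0.262) + Φ(-5.876) = 0.6034 + 0.0000 = 0.6034.
Type II error: β = 1 − power = 1 − 0.6034 = 0.3966.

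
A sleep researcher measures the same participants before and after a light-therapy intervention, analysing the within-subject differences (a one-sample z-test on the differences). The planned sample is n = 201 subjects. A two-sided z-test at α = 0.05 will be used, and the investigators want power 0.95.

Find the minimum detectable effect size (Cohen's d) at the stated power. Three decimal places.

Need Φ(δ − 1.960) = 0.95, so δ = 1.960 + 1.645 = 3.605.
(Lower-tail contribution to power is negligible for δ > 0.)
δ = d·√n ⇒ d = δ/√n = 3.605/√201 = 0.2543.

d ≈ 0.254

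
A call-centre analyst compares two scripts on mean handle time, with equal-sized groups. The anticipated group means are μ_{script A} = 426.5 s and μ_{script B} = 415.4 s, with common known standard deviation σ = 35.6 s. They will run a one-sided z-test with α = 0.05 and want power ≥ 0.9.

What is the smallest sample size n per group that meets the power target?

n = 177 per group

Standardized effect: d = |μ_{script A} − μ_{script B}| / σ = |426.5 − 415.4| / 35.6 = 0.3118
For power 0.9 need Φ(δ − z_{0.05}) = 0.9, so δ = z_{0.05} + z_{0.10} = 1.645 + 1.282 = 2.926.
δ = d·√(n/2) ⇒ n = 2(δ/d)² = 2 × (2.926 / 0.3118)² = 176.18.
Rounding up, n = 177 per group.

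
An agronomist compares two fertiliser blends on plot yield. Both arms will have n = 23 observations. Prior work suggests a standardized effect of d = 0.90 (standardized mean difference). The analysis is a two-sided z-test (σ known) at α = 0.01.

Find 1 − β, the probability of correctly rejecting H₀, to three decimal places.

Power ≈ 0.683

Noncentrality parameter: δ = d·√(n/2) = 0.90 × √(23/2) = 3.0520
Two-sided α = 0.01 → critical value z_{0.005} = 2.576.
Power = Φ(δ − 2.576) + Φ(−δ − 2.576) = Φ(0.476) + Φ(-5.628) = 0.6830 + 0.0000 = 0.6830.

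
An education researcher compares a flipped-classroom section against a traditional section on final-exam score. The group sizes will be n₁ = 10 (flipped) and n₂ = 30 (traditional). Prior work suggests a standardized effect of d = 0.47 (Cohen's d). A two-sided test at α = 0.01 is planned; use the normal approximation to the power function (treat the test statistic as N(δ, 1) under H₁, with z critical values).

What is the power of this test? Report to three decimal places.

Power ≈ 0.099

Noncentrality parameter: δ = d / √(1/n₁ + 1/n₂) = 0.47 / √(1/10 + 1/30) = 1.2871
Critical value for a two-sided test at α = 0.01: z_{α/2} = 2.576.
Power = Φ(δ − 2.576) + Φ(−δ − 2.576) = Φ(-1.289) + Φ(-3.863) = 0.0988 + 0.0001 = 0.0988.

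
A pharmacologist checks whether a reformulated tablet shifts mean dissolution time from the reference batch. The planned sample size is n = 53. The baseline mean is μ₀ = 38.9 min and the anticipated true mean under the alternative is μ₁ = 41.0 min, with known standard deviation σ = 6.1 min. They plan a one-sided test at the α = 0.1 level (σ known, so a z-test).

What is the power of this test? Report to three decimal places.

Power ≈ 0.890

Standardized effect: d = |μ₁ − μ₀| / σ = |41.0 − 38.9| / 6.1 = 0.3443
Noncentrality parameter: δ = d·√n = 0.3443 × √53 = 2.5063
One-sided α = 0.1 → critical value z_{0.1} = 1.282.
Power = P(Z > 1.282 − δ) = Φ(1.225) = 0.8897.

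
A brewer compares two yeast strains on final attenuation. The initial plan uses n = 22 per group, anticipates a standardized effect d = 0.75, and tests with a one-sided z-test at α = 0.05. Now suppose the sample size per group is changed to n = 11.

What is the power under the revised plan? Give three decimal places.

Power ≈ 0.545

With n = 11 per group: δ = d·√(n/2) = 0.75 × √(11/2) = 1.7589. Critical value z_{0.05} = 1.645.
Revised power = Φ(δ − 1.645) = Φ(0.114) = 0.5454.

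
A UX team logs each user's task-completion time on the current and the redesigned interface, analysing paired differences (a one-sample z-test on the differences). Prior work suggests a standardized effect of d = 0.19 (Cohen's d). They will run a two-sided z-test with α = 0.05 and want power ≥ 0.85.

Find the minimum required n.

n = 249

Set Φ(δ − 1.960) = 0.85; then δ − 1.960 = Φ⁻¹(0.85) = 1.036, giving δ = 2.996.
(For δ > 0 the lower-tail rejection region contributes negligibly to power, so the one-term inversion is standard.)
δ = d·√n ⇒ n = (δ/d)² = (2.996 / 0.19)² = 248.71.
Round up to the next whole unit.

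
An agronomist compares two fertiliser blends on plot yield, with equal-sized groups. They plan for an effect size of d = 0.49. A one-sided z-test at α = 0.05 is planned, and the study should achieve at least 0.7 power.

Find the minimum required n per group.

Set Φ(δ − 1.645) = 0.7; then δ − 1.645 = Φ⁻¹(0.7) = 0.524, giving δ = 2.169.
δ = d·√(n/2) ⇒ n = 2(δ/d)² = 2 × (2.169 / 0.49)² = 39.20.
Rounding up, n = 40 per group.

n = 40 per group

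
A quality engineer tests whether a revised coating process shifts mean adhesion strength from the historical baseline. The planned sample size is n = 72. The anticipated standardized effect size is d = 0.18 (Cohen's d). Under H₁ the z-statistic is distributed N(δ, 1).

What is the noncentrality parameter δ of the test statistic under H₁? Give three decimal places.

The noncentrality parameter scales effect size by the design's sample-size factor: δ = d·√n = 0.18 × √72 = 1.5274

δ ≈ 1.527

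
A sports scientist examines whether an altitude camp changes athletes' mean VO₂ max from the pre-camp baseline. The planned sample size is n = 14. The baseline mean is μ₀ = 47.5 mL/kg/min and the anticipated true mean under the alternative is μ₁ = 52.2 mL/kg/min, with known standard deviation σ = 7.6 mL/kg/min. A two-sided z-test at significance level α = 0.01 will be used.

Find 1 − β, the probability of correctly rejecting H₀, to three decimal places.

Power ≈ 0.397

Standardized effect: d = |μ₁ − μ₀| / σ = |52.2 − 47.5| / 7.6 = 0.6184
Noncentrality parameter: λ = d·√n = 0.6184 × √14 = 2.3139
Critical value for a two-sided test at α = 0.01: z_{α/2} = 2.576.
Power = Φ(λ − 2.576) + Φ(−λ − 2.576) = Φ(-0.262) + Φ(-4.890) = 0.3967 + 0.0000 = 0.3967.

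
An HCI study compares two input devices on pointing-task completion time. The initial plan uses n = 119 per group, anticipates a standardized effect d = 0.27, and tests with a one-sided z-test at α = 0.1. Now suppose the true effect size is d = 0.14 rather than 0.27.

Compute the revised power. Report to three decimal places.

With d = 0.14: δ = d·√(n/2) = 0.14 × √(119/2) = 1.0799. Critical value z_{0.1} = 1.282.
Revised power = Φ(δ − 1.282) = Φ(-0.202) = 0.4201.

Power ≈ 0.420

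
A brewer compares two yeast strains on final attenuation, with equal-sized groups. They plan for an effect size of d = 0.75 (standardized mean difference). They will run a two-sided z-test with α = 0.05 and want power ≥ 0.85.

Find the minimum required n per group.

For power 0.85 need Φ(δ − z_{0.025}) = 0.85, so δ = z_{0.025} + z_{0.15} = 1.960 + 1.036 = 2.996.
(Ignoring the negligible lower-tail rejection probability gives the usual closed-form inversion.)
δ = d·√(n/2) ⇒ n = 2(δ/d)² = 2 × (2.996 / 0.75)² = 31.92.
Round up to the next whole unit.

n = 32 per group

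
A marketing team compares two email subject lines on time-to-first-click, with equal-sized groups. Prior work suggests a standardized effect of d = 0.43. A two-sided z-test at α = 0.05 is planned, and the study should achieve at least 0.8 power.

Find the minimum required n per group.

Set Φ(δ − 1.960) = 0.8; then δ − 1.960 = Φ⁻¹(0.8) = 0.842, giving δ = 2.802.
(For δ > 0 the lower-tail rejection region contributes negligibly to power, so the one-term inversion is standard.)
δ = d·√(n/2) ⇒ n = 2(δ/d)² = 2 × (2.802 / 0.43)² = 84.90.
Round up to the next whole unit.

n = 85 per group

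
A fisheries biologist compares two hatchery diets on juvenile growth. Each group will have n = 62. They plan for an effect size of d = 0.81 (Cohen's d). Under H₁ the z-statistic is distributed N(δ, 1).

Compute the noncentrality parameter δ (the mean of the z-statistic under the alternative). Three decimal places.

The noncentrality parameter scales effect size by the design's sample-size factor: δ = d·√(n/2) = 0.81 × √(62/2) = 4.5099

δ ≈ 4.510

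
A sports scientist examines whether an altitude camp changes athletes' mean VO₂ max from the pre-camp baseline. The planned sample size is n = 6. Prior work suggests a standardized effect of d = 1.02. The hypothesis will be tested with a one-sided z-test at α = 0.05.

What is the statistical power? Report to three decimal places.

Noncentrality parameter: δ = d·√n = 1.02 × √6 = 2.4985
Critical value for a one-sided test at α = 0.05: z_α = 1.645.
Power = P(Z > 1.645 − δ) = Φ(0.854) = 0.8033.

Power ≈ 0.803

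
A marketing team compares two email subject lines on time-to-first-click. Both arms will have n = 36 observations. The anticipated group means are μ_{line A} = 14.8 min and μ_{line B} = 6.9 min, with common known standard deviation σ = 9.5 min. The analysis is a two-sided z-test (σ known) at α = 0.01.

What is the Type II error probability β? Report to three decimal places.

Standardized effect: d = |μ_{line A} − μ_{line B}| / σ = |14.8 − 6.9| / 9.5 = 0.8316
Noncentrality parameter: δ = d·√(n/2) = 0.8316 × √(36/2) = 3.5281
Critical value for a two-sided test at α = 0.01: z_{α/2} = 2.576.
Power = Φ(δ − 2.576) + Φ(−δ − 2.576) = Φ(0.952) + Φ(-6.104) = 0.8295 + 0.0000 = 0.8295.
Type II error: β = 1 − power = 1 − 0.8295 = 0.1705.

β ≈ 0.170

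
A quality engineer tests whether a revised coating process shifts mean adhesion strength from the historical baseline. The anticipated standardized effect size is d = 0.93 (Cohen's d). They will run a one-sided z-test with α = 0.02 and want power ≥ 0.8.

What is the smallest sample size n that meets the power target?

n = 10

For power 0.8 need Φ(δ − z_{0.02}) = 0.8, so δ = z_{0.02} + z_{0.20} = 2.054 + 0.842 = 2.895.
δ = d·√n ⇒ n = (δ/d)² = (2.895 / 0.93)² = 9.69.
Rounding up, n = 10.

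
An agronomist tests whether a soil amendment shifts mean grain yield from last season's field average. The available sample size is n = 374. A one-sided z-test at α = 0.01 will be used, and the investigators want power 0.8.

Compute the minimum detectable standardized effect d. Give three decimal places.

d ≈ 0.164

Need Φ(δ − 2.326) = 0.8, so δ = 2.326 + 0.842 = 3.168.
δ = d·√n ⇒ d = δ/√n = 3.168/√374 = 0.1638.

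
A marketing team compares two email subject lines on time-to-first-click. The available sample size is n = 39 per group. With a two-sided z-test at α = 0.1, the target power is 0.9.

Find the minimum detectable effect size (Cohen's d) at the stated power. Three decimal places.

d ≈ 0.663

Need Φ(δ − 1.645) = 0.9, so δ = 1.645 + 1.282 = 2.926.
(The second rejection-region term Φ(−δ − z_{α/2}) is negligible and dropped.)
δ = d·√(n/2) ⇒ d = δ/√(n/2) = 2.926/√(39/2) = 0.6627.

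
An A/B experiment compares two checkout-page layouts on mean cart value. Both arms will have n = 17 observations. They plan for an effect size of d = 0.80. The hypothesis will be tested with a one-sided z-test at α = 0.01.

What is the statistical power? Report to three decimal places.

Power ≈ 0.502

Noncentrality parameter: δ = d·√(n/2) = 0.80 × √(17/2) = 2.3324
One-sided α = 0.01 → critical value z_{0.01} = 2.326.
Power = Φ(δ − 2.326) = Φ(0.006) = 0.5024.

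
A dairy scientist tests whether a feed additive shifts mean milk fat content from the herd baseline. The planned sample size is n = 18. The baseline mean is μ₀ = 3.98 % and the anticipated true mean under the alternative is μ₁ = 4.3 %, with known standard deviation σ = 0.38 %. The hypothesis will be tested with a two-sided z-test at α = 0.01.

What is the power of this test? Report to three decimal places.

Standardized effect: d = |μ₁ − μ₀| / σ = |4.3 − 3.98| / 0.38 = 0.8421
Noncentrality parameter: δ = d·√n = 0.8421 × √18 = 3.5728
Two-sided α = 0.01 → critical value z_{0.005} = 2.576.
Power = Φ(δ − 2.576) + Φ(−δ − 2.576) = Φ(0.997) + Φ(-6.149) = 0.8406 + 0.0000 = 0.8406.

Power ≈ 0.841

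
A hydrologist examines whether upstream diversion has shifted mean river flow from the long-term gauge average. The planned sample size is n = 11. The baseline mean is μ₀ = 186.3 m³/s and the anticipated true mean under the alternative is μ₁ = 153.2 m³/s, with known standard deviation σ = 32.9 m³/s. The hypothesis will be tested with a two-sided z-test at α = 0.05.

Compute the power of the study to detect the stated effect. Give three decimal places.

Power ≈ 0.916

Standardized effect: d = |μ₁ − μ₀| / σ = |153.2 − 186.3| / 32.9 = 1.0061
Noncentrality parameter: δ = d·√n = 1.0061 × √11 = 3.3368
Critical value for a two-sided test at α = 0.05: z_{α/2} = 1.960.
Power = Φ(δ − 1.960) + Φ(−δ − 1.960) = Φ(1.377) + Φ(-5.297) = 0.9157 + 0.0000 = 0.9157.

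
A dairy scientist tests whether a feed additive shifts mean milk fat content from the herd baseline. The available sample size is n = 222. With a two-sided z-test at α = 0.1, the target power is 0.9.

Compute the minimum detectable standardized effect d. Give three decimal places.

d ≈ 0.196

Need Φ(δ − 1.645) = 0.9, so δ = 1.645 + 1.282 = 2.926.
(Lower-tail contribution to power is negligible for δ > 0.)
δ = d·√n ⇒ d = δ/√n = 2.926/√222 = 0.1964.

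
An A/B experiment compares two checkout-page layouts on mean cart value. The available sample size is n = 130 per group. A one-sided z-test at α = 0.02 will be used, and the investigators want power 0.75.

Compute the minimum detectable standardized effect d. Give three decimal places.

d ≈ 0.338

Need Φ(δ − 2.054) = 0.75, so δ = 2.054 + 0.674 = 2.728.
δ = d·√(n/2) ⇒ d = δ/√(n/2) = 2.728/√(130/2) = 0.3384.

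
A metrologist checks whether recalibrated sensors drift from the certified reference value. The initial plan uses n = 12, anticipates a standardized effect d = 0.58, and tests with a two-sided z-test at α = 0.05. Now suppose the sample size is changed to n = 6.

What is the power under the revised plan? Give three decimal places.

With n = 6: δ = d·√n = 0.58 × √6 = 1.4207. Critical value z_{0.025} = 1.960.
Revised power = Φ(δ − 1.960) + Φ(−δ − 1.960) = Φ(-0.539) + Φ(-3.381) = 0.2949 + 0.0004 = 0.2952.

Power ≈ 0.295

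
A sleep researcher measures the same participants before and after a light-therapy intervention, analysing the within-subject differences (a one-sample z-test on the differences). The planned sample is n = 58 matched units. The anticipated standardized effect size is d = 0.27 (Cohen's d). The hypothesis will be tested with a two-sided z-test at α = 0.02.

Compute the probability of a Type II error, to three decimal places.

Noncentrality parameter: δ = d·√n = 0.27 × √58 = 2.0563
Critical value for a two-sided test at α = 0.02: z_{α/2} = 2.326.
Power = Φ(δ − 2.326) + Φ(−δ − 2.326) = Φ(-0.270) + Φ(-4.383) = 0.3935 + 0.0000 = 0.3936.
Type II error: β = 1 − power = 1 − 0.3936 = 0.6064.

β ≈ 0.606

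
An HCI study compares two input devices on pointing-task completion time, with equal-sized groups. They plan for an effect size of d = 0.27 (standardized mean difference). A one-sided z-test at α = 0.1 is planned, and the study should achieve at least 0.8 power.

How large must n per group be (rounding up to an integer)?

For power 0.8 need Φ(δ − z_{0.1}) = 0.8, so δ = z_{0.1} + z_{0.20} = 1.282 + 0.842 = 2.123.
δ = d·√(n/2) ⇒ n = 2(δ/d)² = 2 × (2.123 / 0.27)² = 123.67.
Rounding up, n = 124 per group.

n = 124 per group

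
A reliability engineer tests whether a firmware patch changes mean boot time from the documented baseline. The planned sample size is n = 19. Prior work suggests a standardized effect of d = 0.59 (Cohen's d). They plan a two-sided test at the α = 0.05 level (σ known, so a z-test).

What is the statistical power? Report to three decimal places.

Noncentrality parameter: δ = d·√n = 0.59 × √19 = 2.5718
Two-sided α = 0.05 → critical value z_{0.025} = 1.960.
Power = Φ(δ − 1.960) + Φ(−δ − 1.960) = Φ(0.612) + Φ(-4.532) = 0.7297 + 0.0000 = 0.7297.

Power ≈ 0.730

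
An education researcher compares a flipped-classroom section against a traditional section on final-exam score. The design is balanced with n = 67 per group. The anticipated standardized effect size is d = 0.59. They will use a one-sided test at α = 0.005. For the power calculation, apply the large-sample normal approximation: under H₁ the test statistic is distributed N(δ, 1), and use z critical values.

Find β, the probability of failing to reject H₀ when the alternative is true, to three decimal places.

β ≈ 0.201

Noncentrality parameter: δ = d·√(n/2) = 0.59 × √(67/2) = 3.4149
Critical value for a one-sided test at α = 0.005: z_α = 2.576.
Power = Φ(δ − 2.576) = Φ(0.839) = 0.7993.
Type II error: β = 1 − power = 1 − 0.7993 = 0.2007.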